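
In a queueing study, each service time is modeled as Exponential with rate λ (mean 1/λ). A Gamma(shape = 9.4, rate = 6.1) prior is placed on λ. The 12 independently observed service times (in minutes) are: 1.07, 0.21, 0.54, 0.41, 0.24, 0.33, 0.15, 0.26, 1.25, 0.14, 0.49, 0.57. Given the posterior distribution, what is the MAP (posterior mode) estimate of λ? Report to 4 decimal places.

1.7347

With a Gamma(shape α, rate β) prior on the exponential rate λ, the posterior after n observations with total T = Σxᵢ is Gamma(α+n, β+T).
Sum of observations T = 5.66 minutes; n = 12.
Posterior: Gamma(9.4+12, 6.1+5.66) = Gamma(21.4, 11.76).
Mode = (α−1)/β = 1.7347.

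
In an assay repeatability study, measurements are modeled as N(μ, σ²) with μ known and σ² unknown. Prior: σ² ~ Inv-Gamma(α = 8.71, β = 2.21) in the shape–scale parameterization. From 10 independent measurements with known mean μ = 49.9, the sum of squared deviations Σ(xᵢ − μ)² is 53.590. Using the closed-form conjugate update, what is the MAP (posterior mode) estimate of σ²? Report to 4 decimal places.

1.9718

With known mean μ and an Inverse-Gamma(α, β) prior on σ², the Normal likelihood is conjugate: posterior is Inv-Gamma(α + n/2, β + Σ(xᵢ−μ)²/2).
Posterior: Inv-Gamma(8.71 + 10/2, 2.21 + 53.590/2) = Inv-Gamma(13.71, 29.0050).
Mode = β/(α+1) = 29.0050/14.71 = 1.9718.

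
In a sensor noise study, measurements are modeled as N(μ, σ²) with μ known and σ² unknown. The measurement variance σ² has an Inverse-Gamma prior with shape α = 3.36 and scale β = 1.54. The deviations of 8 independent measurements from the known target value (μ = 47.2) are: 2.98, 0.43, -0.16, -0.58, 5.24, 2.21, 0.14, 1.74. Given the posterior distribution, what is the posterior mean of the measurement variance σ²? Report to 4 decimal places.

3.7654

With known mean μ and an Inverse-Gamma(α, β) prior on σ², the Normal likelihood is conjugate: posterior is Inv-Gamma(α + n/2, β + Σ(xᵢ−μ)²/2).
Σ(xᵢ−μ)² = (2.98)² + (0.43)² + (-0.16)² + (-0.58)² + (5.24)² + (2.21)² + (0.14)² + (1.74)² = 44.8162.
Posterior: Inv-Gamma(3.36 + 8/2, 1.54 + 44.8162/2) = Inv-Gamma(7.36, 23.94810).
E[σ²|data] = β/(α−1) = 23.94810/6.36 = 3.7654.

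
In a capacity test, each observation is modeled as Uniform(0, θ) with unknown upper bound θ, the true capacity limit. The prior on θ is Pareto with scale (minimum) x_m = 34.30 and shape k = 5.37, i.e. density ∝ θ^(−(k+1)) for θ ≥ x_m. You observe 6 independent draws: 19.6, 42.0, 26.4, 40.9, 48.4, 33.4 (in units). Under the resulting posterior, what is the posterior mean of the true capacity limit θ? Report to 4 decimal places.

53.0673

A Pareto(scale x_m, shape k) prior on the upper bound θ of Uniform(0, θ) is conjugate: posterior is Pareto(max(x_m, max xᵢ), k + n).
Sample maximum = 48.4; prior scale x_m = 34.30 → posterior scale = max = 48.40.
Posterior shape = 5.37 + 6 = 11.37.
E[θ|data] = k·x_m/(k−1) = 11.37·48.40/10.37 = 53.0673.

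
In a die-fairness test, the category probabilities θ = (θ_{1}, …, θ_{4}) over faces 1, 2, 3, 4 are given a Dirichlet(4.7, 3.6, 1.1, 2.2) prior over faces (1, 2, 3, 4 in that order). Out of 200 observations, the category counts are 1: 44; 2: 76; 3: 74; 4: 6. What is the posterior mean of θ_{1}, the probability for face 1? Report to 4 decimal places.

The Dirichlet prior is conjugate to the Multinomial likelihood: each posterior αⱼ = prior αⱼ + observed count nⱼ.
Posterior concentration: (48.7, 79.6, 75.1, 8.2), total = 211.6.
E[θ_{1}|data] = α_{1}/Σα = 48.7/211.6 = 0.2302.

0.2302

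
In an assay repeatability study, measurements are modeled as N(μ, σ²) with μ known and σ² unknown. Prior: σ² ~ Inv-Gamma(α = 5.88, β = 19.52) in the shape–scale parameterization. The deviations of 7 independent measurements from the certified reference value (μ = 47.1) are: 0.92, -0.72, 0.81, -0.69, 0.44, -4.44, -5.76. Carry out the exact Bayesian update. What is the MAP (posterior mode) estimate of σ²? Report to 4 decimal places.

With known mean μ and an Inverse-Gamma(α, β) prior on σ², the Normal likelihood is conjugate: posterior is Inv-Gamma(α + n/2, β + Σ(xᵢ−μ)²/2).
Σ(xᵢ−μ)² = (0.92)² + (-0.72)² + (0.81)² + (-0.69)² + (0.44)² + (-4.44)² + (-5.76)² = 55.5818.
Posterior: Inv-Gamma(5.88 + 7/2, 19.52 + 55.5818/2) = Inv-Gamma(9.38, 47.31090).
Mode = β/(α+1) = 47.31090/10.38 = 4.5579.

4.5579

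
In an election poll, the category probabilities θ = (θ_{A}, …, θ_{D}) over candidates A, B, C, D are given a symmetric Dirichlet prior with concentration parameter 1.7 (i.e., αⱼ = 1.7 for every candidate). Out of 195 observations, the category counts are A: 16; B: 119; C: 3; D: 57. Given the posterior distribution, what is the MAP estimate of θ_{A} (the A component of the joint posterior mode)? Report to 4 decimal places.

The Dirichlet prior is conjugate to the Multinomial likelihood: each posterior αⱼ = prior αⱼ + observed count nⱼ.
Posterior concentration: (17.7, 120.7, 4.7, 58.7), total = 201.8.
Joint mode component: (α_{A}−1)/(Σα−K) = 16.7/197.8 = 0.0844.

0.0844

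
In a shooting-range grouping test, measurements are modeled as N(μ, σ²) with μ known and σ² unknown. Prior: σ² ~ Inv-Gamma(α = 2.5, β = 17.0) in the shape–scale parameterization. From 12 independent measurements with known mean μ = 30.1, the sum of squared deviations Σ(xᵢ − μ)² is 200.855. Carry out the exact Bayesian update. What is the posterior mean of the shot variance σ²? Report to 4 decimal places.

15.6570

With known mean μ and an Inverse-Gamma(α, β) prior on σ², the Normal likelihood is conjugate: posterior is Inv-Gamma(α + n/2, β + Σ(xᵢ−μ)²/2).
Posterior: Inv-Gamma(2.5 + 12/2, 17.0 + 200.855/2) = Inv-Gamma(8.50, 117.4275).
E[σ²|data] = β/(α−1) = 117.4275/7.50 = 15.6570.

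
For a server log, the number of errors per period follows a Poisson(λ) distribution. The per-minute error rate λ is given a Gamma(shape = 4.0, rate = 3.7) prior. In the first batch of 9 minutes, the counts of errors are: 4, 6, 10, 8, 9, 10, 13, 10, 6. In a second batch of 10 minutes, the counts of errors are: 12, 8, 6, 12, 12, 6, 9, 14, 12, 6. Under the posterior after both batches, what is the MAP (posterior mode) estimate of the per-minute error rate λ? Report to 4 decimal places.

With a Gamma(shape α, rate β) prior, the Poisson likelihood is conjugate: the posterior is Gamma(α + ΣXᵢ, β + n).
Batch 1: sum of counts S = 76 over n = 9 minutes.
After batch 1: Gamma(α+S, β+n) = Gamma(4.0+76, 3.7+9) = Gamma(80.0, 12.7).
Batch 2: sum of counts S = 97 over n = 10 minutes.
After batch 2: Gamma(α+S, β+n) = Gamma(80.0+97, 12.7+10) = Gamma(177.0, 22.7).
Mode of Gamma(α,β) for α≥1 is (α−1)/β = 176.0/22.7 = 7.7533.

7.7533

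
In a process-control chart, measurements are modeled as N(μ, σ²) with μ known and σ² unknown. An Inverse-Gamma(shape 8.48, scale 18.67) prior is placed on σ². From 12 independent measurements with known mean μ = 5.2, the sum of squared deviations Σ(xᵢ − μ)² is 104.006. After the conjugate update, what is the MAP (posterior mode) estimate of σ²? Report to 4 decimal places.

With known mean μ and an Inverse-Gamma(α, β) prior on σ², the Normal likelihood is conjugate: posterior is Inv-Gamma(α + n/2, β + Σ(xᵢ−μ)²/2).
Posterior: Inv-Gamma(8.48 + 12/2, 18.67 + 104.006/2) = Inv-Gamma(14.48, 70.6730).
Mode = β/(α+1) = 70.6730/15.48 = 4.5654.

4.5654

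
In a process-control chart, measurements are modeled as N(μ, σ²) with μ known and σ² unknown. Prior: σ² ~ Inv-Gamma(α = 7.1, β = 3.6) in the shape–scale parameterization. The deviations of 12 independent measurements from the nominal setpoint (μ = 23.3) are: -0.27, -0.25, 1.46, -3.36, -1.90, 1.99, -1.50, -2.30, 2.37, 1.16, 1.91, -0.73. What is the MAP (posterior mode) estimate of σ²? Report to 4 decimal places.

With known mean μ and an Inverse-Gamma(α, β) prior on σ², the Normal likelihood is conjugate: posterior is Inv-Gamma(α + n/2, β + Σ(xᵢ−μ)²/2).
Σ(xᵢ−μ)² = (-0.27)² + (-0.25)² + (1.46)² + (-3.36)² + (-1.90)² + (1.99)² + (-1.50)² + (-2.30)² + (2.37)² + (1.16)² + (1.91)² + (-0.73)² = 39.8102.
Posterior: Inv-Gamma(7.1 + 12/2, 3.6 + 39.8102/2) = Inv-Gamma(13.10, 23.50510).
Mode = β/(α+1) = 23.50510/14.10 = 1.6670.

1.6670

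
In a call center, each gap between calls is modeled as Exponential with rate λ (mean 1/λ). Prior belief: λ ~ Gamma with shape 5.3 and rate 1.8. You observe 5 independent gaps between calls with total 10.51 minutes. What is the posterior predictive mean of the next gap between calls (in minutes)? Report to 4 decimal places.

With a Gamma(shape α, rate β) prior on the exponential rate λ, the posterior after n observations with total T = Σxᵢ is Gamma(α+n, β+T).
Posterior: Gamma(5.3+5, 1.8+10.51) = Gamma(10.3, 12.31).
The predictive distribution for the next observation is Lomax; its mean is β/(α−1) = 12.31/9.3 = 1.3237.

1.3237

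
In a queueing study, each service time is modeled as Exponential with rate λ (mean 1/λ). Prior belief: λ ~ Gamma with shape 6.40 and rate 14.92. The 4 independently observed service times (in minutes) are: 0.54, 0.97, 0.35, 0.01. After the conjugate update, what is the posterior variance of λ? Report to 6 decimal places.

With a Gamma(shape α, rate β) prior on the exponential rate λ, the posterior after n observations with total T = Σxᵢ is Gamma(α+n, β+T).
Sum of observations T = 1.87 minutes; n = 4.
Posterior: Gamma(6.40+4, 14.92+1.87) = Gamma(10.40, 16.79).
Var = α/β² = 0.036892.

0.036892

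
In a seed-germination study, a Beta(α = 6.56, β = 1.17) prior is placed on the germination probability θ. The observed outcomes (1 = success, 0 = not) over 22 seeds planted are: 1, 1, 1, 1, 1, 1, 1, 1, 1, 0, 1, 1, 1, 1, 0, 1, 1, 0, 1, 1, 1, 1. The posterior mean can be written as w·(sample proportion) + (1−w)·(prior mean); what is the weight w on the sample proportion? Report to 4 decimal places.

The Beta prior is conjugate to a Binomial/Bernoulli likelihood; the update adds successes to α and failures to β.
Posterior mean = (α₀+k)/(α₀+β₀+n) = [n/(α₀+β₀+n)]·(k/n) + [(α₀+β₀)/(α₀+β₀+n)]·α₀/(α₀+β₀), so only n and the prior enter the weight.
The weight on the data is w = n/(α₀+β₀+n) = 22/(6.56+1.17+22) = 22/29.73 = 0.7400.

0.7400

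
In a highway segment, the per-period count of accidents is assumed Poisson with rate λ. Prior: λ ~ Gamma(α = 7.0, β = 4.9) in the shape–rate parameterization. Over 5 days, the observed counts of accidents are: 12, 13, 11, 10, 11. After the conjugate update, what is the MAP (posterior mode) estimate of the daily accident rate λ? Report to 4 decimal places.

6.3636

With a Gamma(shape α, rate β) prior, the Poisson likelihood is conjugate: the posterior is Gamma(α + ΣXᵢ, β + n).
Sum of counts S = 57 over n = 5 days.
Posterior: Gamma(α+S, β+n) = Gamma(7.0+57, 4.9+5) = Gamma(64.0, 9.9).
Mode of Gamma(α,β) for α≥1 is (α−1)/β = 63.0/9.9 = 6.3636.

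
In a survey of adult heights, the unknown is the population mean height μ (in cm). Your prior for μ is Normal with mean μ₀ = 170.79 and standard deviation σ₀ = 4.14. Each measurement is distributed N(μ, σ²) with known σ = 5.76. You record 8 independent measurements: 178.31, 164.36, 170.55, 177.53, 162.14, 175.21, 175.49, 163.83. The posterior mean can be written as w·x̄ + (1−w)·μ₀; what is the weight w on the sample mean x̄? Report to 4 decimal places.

0.8052

For Normal data with known variance σ², a Normal(μ₀, σ₀²) prior on μ is conjugate. Posterior precision = 1/σ₀² + n/σ²; posterior mean is the precision-weighted average of μ₀ and x̄.
σ₀² = 4.14² = 17.1396, σ² = 5.76² = 33.1776. Prior precision 1/σ₀² = 1/17.1396; data precision n/σ² = 8/33.1776.
w = (n/σ²)/(1/σ₀² + n/σ²) = n·σ₀²/(σ² + n·σ₀²) = 8·17.1396/(33.1776 + 8·17.1396) = 137.1168/170.2944 = 0.8052.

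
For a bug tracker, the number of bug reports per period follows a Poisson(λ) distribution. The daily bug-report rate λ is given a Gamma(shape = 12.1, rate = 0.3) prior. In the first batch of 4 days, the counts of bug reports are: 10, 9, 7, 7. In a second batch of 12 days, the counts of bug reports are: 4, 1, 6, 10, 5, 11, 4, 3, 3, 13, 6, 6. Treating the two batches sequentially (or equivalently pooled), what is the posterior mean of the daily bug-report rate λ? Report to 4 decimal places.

7.1840

With a Gamma(shape α, rate β) prior, the Poisson likelihood is conjugate: the posterior is Gamma(α + ΣXᵢ, β + n).
Batch 1: sum of counts S = 33 over n = 4 days.
After batch 1: Gamma(α+S, β+n) = Gamma(12.1+33, 0.3+4) = Gamma(45.1, 4.3).
Batch 2: sum of counts S = 72 over n = 12 days.
After batch 2: Gamma(α+S, β+n) = Gamma(45.1+72, 4.3+12) = Gamma(117.1, 16.3).
Posterior mean = α/β = 117.1/16.3 = 7.1840.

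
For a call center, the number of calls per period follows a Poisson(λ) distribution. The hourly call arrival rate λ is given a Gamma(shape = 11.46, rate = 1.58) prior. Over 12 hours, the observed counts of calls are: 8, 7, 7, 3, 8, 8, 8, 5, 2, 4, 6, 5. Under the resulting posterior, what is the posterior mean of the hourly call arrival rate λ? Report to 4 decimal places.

With a Gamma(shape α, rate β) prior, the Poisson likelihood is conjugate: the posterior is Gamma(α + ΣXᵢ, β + n).
Sum of counts S = 71 over n = 12 hours.
Posterior: Gamma(α+S, β+n) = Gamma(11.46+71, 1.58+12) = Gamma(82.46, 13.58).
Posterior mean = α/β = 82.46/13.58 = 6.0722.

6.0722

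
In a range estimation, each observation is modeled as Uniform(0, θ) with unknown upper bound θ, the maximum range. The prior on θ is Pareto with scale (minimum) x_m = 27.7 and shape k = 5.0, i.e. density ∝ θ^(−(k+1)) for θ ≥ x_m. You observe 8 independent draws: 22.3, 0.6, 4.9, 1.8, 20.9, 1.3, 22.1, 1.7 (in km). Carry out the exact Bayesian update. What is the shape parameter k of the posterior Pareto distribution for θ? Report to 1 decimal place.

13.0

A Pareto(scale x_m, shape k) prior on the upper bound θ of Uniform(0, θ) is conjugate: posterior is Pareto(max(x_m, max xᵢ), k + n).
Sample maximum = 22.3; prior scale x_m = 27.7 → posterior scale = max = 27.7.
Posterior shape = 5.0 + 8 = 13.0.
Posterior shape k = 13.0.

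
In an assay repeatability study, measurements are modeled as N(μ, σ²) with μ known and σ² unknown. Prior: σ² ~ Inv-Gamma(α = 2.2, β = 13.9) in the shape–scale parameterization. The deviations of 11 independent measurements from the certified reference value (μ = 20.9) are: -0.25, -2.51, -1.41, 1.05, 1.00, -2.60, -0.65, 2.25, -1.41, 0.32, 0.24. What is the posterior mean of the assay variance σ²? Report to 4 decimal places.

3.9288

With known mean μ and an Inverse-Gamma(α, β) prior on σ², the Normal likelihood is conjugate: posterior is Inv-Gamma(α + n/2, β + Σ(xᵢ−μ)²/2).
Σ(xᵢ−μ)² = (-0.25)² + (-2.51)² + (-1.41)² + (1.05)² + (1.00)² + (-2.60)² + (-0.65)² + (2.25)² + (-1.41)² + (0.32)² + (0.24)² = 24.8463.
Posterior: Inv-Gamma(2.2 + 11/2, 13.9 + 24.8463/2) = Inv-Gamma(7.70, 26.32315).
E[σ²|data] = β/(α−1) = 26.32315/6.70 = 3.9288.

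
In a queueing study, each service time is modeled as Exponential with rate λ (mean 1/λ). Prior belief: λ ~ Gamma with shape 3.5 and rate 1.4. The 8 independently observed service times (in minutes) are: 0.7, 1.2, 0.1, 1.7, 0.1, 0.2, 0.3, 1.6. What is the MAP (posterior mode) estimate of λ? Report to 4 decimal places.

1.4384

With a Gamma(shape α, rate β) prior on the exponential rate λ, the posterior after n observations with total T = Σxᵢ is Gamma(α+n, β+T).
Sum of observations T = 5.9 minutes; n = 8.
Posterior: Gamma(3.5+8, 1.4+5.9) = Gamma(11.5, 7.3).
Mode = (α−1)/β = 1.4384.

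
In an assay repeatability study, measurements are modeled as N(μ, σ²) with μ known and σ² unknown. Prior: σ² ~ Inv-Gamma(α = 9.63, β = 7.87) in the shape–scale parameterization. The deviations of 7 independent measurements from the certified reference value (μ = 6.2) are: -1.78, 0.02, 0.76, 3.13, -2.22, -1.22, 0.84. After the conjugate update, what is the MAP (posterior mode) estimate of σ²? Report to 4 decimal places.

1.2882

With known mean μ and an Inverse-Gamma(α, β) prior on σ², the Normal likelihood is conjugate: posterior is Inv-Gamma(α + n/2, β + Σ(xᵢ−μ)²/2).
Σ(xᵢ−μ)² = (-1.78)² + (0.02)² + (0.76)² + (3.13)² + (-2.22)² + (-1.22)² + (0.84)² = 20.6657.
Posterior: Inv-Gamma(9.63 + 7/2, 7.87 + 20.6657/2) = Inv-Gamma(13.13, 18.20285).
Mode = β/(α+1) = 18.20285/14.13 = 1.2882.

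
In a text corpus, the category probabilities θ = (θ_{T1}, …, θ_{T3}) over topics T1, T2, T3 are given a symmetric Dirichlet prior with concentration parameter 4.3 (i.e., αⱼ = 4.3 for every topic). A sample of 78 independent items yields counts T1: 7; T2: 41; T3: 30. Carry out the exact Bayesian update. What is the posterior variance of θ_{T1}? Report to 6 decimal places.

The Dirichlet prior is conjugate to the Multinomial likelihood: each posterior αⱼ = prior αⱼ + observed count nⱼ.
Posterior concentration: (11.3, 45.3, 34.3), total = 90.9.
Var[θ_j] = α_j(Σα−α_j)/((Σα)²(Σα+1)) = 11.3·79.6/(90.9²·91.9) = 0.001185.

0.001185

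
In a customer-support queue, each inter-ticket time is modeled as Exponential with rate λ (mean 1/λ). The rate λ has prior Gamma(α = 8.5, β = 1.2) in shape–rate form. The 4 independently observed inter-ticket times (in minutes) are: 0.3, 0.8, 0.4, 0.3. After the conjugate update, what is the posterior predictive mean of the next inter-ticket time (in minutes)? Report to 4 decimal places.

0.2609

With a Gamma(shape α, rate β) prior on the exponential rate λ, the posterior after n observations with total T = Σxᵢ is Gamma(α+n, β+T).
Sum of observations T = 1.8 minutes; n = 4.
Posterior: Gamma(8.5+4, 1.2+1.8) = Gamma(12.5, 3.0).
The predictive distribution for the next observation is Lomax; its mean is β/(α−1) = 3.0/11.5 = 0.2609.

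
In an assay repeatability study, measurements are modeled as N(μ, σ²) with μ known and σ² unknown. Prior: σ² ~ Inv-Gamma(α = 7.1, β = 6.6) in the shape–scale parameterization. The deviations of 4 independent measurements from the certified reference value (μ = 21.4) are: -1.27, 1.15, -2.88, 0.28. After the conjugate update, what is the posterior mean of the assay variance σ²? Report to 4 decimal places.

1.5129

With known mean μ and an Inverse-Gamma(α, β) prior on σ², the Normal likelihood is conjugate: posterior is Inv-Gamma(α + n/2, β + Σ(xᵢ−μ)²/2).
Σ(xᵢ−μ)² = (-1.27)² + (1.15)² + (-2.88)² + (0.28)² = 11.3082.
Posterior: Inv-Gamma(7.1 + 4/2, 6.6 + 11.3082/2) = Inv-Gamma(9.10, 12.25410).
E[σ²|data] = β/(α−1) = 12.25410/8.10 = 1.5129.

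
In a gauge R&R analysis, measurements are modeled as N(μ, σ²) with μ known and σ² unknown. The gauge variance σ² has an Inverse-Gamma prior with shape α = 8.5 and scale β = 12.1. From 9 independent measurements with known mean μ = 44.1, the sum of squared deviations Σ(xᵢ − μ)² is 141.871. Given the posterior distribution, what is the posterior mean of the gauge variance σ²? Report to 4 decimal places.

With known mean μ and an Inverse-Gamma(α, β) prior on σ², the Normal likelihood is conjugate: posterior is Inv-Gamma(α + n/2, β + Σ(xᵢ−μ)²/2).
Posterior: Inv-Gamma(8.5 + 9/2, 12.1 + 141.871/2) = Inv-Gamma(13.00, 83.0355).
E[σ²|data] = β/(α−1) = 83.0355/12.00 = 6.9196.

6.9196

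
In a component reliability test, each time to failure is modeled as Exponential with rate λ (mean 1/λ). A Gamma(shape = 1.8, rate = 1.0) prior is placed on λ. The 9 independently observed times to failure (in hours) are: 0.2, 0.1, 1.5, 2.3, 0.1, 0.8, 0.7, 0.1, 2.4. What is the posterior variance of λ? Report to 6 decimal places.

0.127599

With a Gamma(shape α, rate β) prior on the exponential rate λ, the posterior after n observations with total T = Σxᵢ is Gamma(α+n, β+T).
Sum of observations T = 8.2 hours; n = 9.
Posterior: Gamma(1.8+9, 1.0+8.2) = Gamma(10.8, 9.2).
Var = α/β² = 0.127599.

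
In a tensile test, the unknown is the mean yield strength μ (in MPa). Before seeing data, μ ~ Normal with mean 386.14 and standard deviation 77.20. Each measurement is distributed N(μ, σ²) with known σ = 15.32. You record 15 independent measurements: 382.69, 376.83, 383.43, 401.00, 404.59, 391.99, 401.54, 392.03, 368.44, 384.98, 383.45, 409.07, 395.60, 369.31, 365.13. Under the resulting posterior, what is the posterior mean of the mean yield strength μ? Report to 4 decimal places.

387.3355

For Normal data with known variance σ², a Normal(μ₀, σ₀²) prior on μ is conjugate. Posterior precision = 1/σ₀² + n/σ²; posterior mean is the precision-weighted average of μ₀ and x̄.
Σxᵢ = 382.69 + 376.83 + 383.43 + 401.00 + 404.59 + 391.99 + 401.54 + 392.03 + 368.44 + 384.98 + 383.45 + 409.07 + 395.60 + 369.31 + 365.13 = 5810.08, so n·x̄ = 5810.08.
σ₀² = 77.20² = 5959.84, σ² = 15.32² = 234.7024; σ² + n·σ₀² = 234.7024 + 15·5959.84 = 89632.3024.
Posterior mean = (μ₀/σ₀² + n·x̄/σ²)/(1/σ₀² + n/σ²) = (σ²·μ₀ + σ₀²·n·x̄)/(σ² + n·σ₀²) = (234.7024·386.14 + 5959.84·5810.08)/89632.3024 = 34717775.171936/89632.3024 = 387.3355.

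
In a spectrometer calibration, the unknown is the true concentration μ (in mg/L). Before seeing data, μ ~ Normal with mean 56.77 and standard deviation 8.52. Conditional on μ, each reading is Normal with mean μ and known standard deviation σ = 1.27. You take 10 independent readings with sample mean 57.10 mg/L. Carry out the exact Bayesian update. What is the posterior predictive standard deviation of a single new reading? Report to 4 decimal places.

For Normal data with known variance σ², a Normal(μ₀, σ₀²) prior on μ is conjugate. Posterior precision = 1/σ₀² + n/σ²; posterior mean is the precision-weighted average of μ₀ and x̄.
σ₀² = 8.52² = 72.5904, σ² = 1.27² = 1.6129; σ² + n·σ₀² = 1.6129 + 10·72.5904 = 727.5169.
Posterior precision = 1/σ₀² + n/σ² = 1/72.5904 + 10/1.6129 = (σ² + n·σ₀²)/(σ₀²σ²) = 727.5169/(72.5904·1.6129); posterior variance σₙ² = σ₀²σ²/(σ² + n·σ₀²) = 72.5904·1.6129/727.5169 = 0.160932.
Predictive variance for one new observation = σₙ² + σ² = 72.5904·1.6129/727.5169 + 1.6129 = σ²·(σ₀² + 727.5169)/727.5169 = 1.6129·800.1073/727.5169 = 1.773832; SD = √(1.6129·800.1073/727.5169) = 1.3319.

1.3319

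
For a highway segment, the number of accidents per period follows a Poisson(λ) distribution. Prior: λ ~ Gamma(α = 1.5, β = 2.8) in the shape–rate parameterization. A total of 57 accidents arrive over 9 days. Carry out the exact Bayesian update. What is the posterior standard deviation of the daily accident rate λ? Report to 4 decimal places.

0.6482

With a Gamma(shape α, rate β) prior, the Poisson likelihood is conjugate: the posterior is Gamma(α + ΣXᵢ, β + n).
Posterior: Gamma(α+S, β+n) = Gamma(1.5+57, 2.8+9) = Gamma(58.5, 11.8).
SD = √α/β = √58.5/11.8 = 0.6482.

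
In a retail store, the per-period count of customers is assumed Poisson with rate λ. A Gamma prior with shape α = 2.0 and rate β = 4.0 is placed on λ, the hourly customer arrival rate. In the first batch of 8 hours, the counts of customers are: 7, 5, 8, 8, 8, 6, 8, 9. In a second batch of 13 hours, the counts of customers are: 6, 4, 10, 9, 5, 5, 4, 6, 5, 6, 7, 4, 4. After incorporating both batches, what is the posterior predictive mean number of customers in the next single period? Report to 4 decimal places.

With a Gamma(shape α, rate β) prior, the Poisson likelihood is conjugate: the posterior is Gamma(α + ΣXᵢ, β + n).
Batch 1: sum of counts S = 59 over n = 8 hours.
After batch 1: Gamma(α+S, β+n) = Gamma(2.0+59, 4.0+8) = Gamma(61.0, 12.0).
Batch 2: sum of counts S = 75 over n = 13 hours.
After batch 2: Gamma(α+S, β+n) = Gamma(61.0+75, 12.0+13) = Gamma(136.0, 25.0).
The predictive distribution for one future period is NegBinom with mean α/β = 5.4400.

5.4400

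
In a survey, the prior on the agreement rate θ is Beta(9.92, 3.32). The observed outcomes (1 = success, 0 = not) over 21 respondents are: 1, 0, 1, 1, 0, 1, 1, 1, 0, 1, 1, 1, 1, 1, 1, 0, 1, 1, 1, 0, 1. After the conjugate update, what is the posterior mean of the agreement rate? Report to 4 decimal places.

The Beta prior is conjugate to a Binomial/Bernoulli likelihood; the update adds successes to α and failures to β.
Posterior: Beta(α+k, β+n−k) = Beta(9.92+16, 3.32+5) = Beta(25.92, 8.32).
Posterior mean = α/(α+β) = 25.92/34.24 = 0.7570.

0.7570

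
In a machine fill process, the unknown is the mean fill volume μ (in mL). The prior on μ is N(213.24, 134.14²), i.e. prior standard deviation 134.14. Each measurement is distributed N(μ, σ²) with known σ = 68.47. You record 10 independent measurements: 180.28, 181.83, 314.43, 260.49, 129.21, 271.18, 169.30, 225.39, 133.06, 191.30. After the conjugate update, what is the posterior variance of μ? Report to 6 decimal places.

For Normal data with known variance σ², a Normal(μ₀, σ₀²) prior on μ is conjugate. Posterior precision = 1/σ₀² + n/σ²; posterior mean is the precision-weighted average of μ₀ and x̄.
σ₀² = 134.14² = 17993.5396, σ² = 68.47² = 4688.1409; σ² + n·σ₀² = 4688.1409 + 10·17993.5396 = 184623.5369.
Posterior precision = 1/σ₀² + n/σ² = 1/17993.5396 + 10/4688.1409 = (σ² + n·σ₀²)/(σ₀²σ²) = 184623.5369/(17993.5396·4688.1409); posterior variance σₙ² = σ₀²σ²/(σ² + n·σ₀²) = 17993.5396·4688.1409/184623.5369 = 456.909505.

456.909505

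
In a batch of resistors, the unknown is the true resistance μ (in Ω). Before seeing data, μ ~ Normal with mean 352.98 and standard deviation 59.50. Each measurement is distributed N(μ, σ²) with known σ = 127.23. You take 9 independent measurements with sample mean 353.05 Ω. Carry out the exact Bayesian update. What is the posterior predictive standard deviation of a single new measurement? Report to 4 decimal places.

For Normal data with known variance σ², a Normal(μ₀, σ₀²) prior on μ is conjugate. Posterior precision = 1/σ₀² + n/σ²; posterior mean is the precision-weighted average of μ₀ and x̄.
σ₀² = 59.50² = 3540.25, σ² = 127.23² = 16187.4729; σ² + n·σ₀² = 16187.4729 + 9·3540.25 = 48049.7229.
Posterior precision = 1/σ₀² + n/σ² = 1/3540.25 + 9/16187.4729 = (σ² + n·σ₀²)/(σ₀²σ²) = 48049.7229/(3540.25·16187.4729); posterior variance σₙ² = σ₀²σ²/(σ² + n·σ₀²) = 3540.25·16187.4729/48049.7229 = 1192.674952.
Predictive variance for one new observation = σₙ² + σ² = 3540.25·16187.4729/48049.7229 + 16187.4729 = σ²·(σ₀² + 48049.7229)/48049.7229 = 16187.4729·51589.9729/48049.7229 = 17380.147852; SD = √(16187.4729·51589.9729/48049.7229) = 131.8338.

131.8338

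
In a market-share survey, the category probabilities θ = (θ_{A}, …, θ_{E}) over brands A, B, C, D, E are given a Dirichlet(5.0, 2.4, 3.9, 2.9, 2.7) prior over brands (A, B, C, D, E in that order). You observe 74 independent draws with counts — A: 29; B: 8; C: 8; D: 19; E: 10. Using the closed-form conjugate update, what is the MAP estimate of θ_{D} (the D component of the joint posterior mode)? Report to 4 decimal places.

0.2433

The Dirichlet prior is conjugate to the Multinomial likelihood: each posterior αⱼ = prior αⱼ + observed count nⱼ.
Posterior concentration: (34.0, 10.4, 11.9, 21.9, 12.7), total = 90.9.
Joint mode component: (α_{D}−1)/(Σα−K) = 20.9/85.9 = 0.2433.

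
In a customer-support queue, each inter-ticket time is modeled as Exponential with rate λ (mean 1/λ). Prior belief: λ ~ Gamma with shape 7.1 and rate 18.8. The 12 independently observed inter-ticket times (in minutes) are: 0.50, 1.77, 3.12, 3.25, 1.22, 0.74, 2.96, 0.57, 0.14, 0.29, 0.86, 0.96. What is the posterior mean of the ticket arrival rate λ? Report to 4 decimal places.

0.5429

With a Gamma(shape α, rate β) prior on the exponential rate λ, the posterior after n observations with total T = Σxᵢ is Gamma(α+n, β+T).
Sum of observations T = 16.38 minutes; n = 12.
Posterior: Gamma(7.1+12, 18.8+16.38) = Gamma(19.1, 35.18).
Posterior mean of λ = α/β = 19.1/35.18 = 0.5429.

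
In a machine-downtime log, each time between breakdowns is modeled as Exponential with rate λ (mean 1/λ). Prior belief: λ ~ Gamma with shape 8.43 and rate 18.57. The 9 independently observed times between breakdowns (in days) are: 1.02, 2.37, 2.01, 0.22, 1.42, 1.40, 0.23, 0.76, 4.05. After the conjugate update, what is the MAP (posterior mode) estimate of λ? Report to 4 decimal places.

With a Gamma(shape α, rate β) prior on the exponential rate λ, the posterior after n observations with total T = Σxᵢ is Gamma(α+n, β+T).
Sum of observations T = 13.48 days; n = 9.
Posterior: Gamma(8.43+9, 18.57+13.48) = Gamma(17.43, 32.05).
Mode = (α−1)/β = 0.5126.

0.5126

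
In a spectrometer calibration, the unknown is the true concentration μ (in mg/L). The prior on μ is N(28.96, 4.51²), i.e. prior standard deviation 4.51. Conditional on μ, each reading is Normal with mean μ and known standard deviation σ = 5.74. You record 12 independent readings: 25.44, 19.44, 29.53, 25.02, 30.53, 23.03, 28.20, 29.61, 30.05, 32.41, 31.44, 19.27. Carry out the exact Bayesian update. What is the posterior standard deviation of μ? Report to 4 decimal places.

1.5553

For Normal data with known variance σ², a Normal(μ₀, σ₀²) prior on μ is conjugate. Posterior precision = 1/σ₀² + n/σ²; posterior mean is the precision-weighted average of μ₀ and x̄.
σ₀² = 4.51² = 20.3401, σ² = 5.74² = 32.9476; σ² + n·σ₀² = 32.9476 + 12·20.3401 = 277.0288.
Posterior precision = 1/σ₀² + n/σ² = 1/20.3401 + 12/32.9476 = (σ² + n·σ₀²)/(σ₀²σ²) = 277.0288/(20.3401·32.9476); posterior variance σₙ² = σ₀²σ²/(σ² + n·σ₀²) = 20.3401·32.9476/277.0288 = 2.419090.
Posterior SD = √σₙ² = √(20.3401·32.9476/277.0288) = 1.5553.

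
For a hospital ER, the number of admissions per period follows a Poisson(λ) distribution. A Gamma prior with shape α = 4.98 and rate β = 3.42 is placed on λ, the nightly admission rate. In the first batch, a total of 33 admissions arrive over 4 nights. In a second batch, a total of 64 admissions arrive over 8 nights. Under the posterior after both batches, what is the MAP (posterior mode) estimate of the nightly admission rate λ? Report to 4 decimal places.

With a Gamma(shape α, rate β) prior, the Poisson likelihood is conjugate: the posterior is Gamma(α + ΣXᵢ, β + n).
After batch 1: Gamma(α+S, β+n) = Gamma(4.98+33, 3.42+4) = Gamma(37.98, 7.42).
After batch 2: Gamma(α+S, β+n) = Gamma(37.98+64, 7.42+8) = Gamma(101.98, 15.42).
Mode of Gamma(α,β) for α≥1 is (α−1)/β = 100.98/15.42 = 6.5486.

6.5486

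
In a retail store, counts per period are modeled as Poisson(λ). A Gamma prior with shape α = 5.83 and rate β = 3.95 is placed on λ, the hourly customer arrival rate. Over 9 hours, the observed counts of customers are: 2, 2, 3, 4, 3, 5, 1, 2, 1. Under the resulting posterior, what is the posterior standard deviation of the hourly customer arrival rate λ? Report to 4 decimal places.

With a Gamma(shape α, rate β) prior, the Poisson likelihood is conjugate: the posterior is Gamma(α + ΣXᵢ, β + n).
Sum of counts S = 23 over n = 9 hours.
Posterior: Gamma(α+S, β+n) = Gamma(5.83+23, 3.95+9) = Gamma(28.83, 12.95).
SD = √α/β = √28.83/12.95 = 0.4146.

0.4146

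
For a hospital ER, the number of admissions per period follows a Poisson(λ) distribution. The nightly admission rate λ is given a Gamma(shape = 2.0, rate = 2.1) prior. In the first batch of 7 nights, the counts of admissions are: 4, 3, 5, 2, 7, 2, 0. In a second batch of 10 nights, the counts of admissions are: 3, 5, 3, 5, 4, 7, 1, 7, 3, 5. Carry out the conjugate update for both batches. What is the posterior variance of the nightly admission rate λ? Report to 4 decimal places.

0.1864

With a Gamma(shape α, rate β) prior, the Poisson likelihood is conjugate: the posterior is Gamma(α + ΣXᵢ, β + n).
Batch 1: sum of counts S = 23 over n = 7 nights.
After batch 1: Gamma(α+S, β+n) = Gamma(2.0+23, 2.1+7) = Gamma(25.0, 9.1).
Batch 2: sum of counts S = 43 over n = 10 nights.
After batch 2: Gamma(α+S, β+n) = Gamma(25.0+43, 9.1+10) = Gamma(68.0, 19.1).
Var = α/β² = 68.0/19.1² = 0.1864.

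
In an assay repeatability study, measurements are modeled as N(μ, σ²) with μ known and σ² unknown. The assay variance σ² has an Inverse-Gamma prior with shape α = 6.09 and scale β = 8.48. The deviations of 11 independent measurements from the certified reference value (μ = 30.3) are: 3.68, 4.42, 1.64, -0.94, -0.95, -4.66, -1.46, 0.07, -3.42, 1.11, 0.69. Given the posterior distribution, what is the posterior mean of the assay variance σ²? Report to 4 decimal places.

With known mean μ and an Inverse-Gamma(α, β) prior on σ², the Normal likelihood is conjugate: posterior is Inv-Gamma(α + n/2, β + Σ(xᵢ−μ)²/2).
Σ(xᵢ−μ)² = (3.68)² + (4.42)² + (1.64)² + (-0.94)² + (-0.95)² + (-4.66)² + (-1.46)² + (0.07)² + (-3.42)² + (1.11)² + (0.69)² = 74.8112.
Posterior: Inv-Gamma(6.09 + 11/2, 8.48 + 74.8112/2) = Inv-Gamma(11.59, 45.88560).
E[σ²|data] = β/(α−1) = 45.88560/10.59 = 4.3329.

4.3329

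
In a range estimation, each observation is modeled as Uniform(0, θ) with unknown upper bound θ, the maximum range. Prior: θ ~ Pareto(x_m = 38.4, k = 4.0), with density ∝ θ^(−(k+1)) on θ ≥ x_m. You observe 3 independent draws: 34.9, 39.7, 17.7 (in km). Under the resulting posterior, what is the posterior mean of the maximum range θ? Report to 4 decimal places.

46.3167

A Pareto(scale x_m, shape k) prior on the upper bound θ of Uniform(0, θ) is conjugate: posterior is Pareto(max(x_m, max xᵢ), k + n).
Sample maximum = 39.7; prior scale x_m = 38.4 → posterior scale = max = 39.7.
Posterior shape = 4.0 + 3 = 7.0.
E[θ|data] = k·x_m/(k−1) = 7.0·39.7/6.0 = 46.3167.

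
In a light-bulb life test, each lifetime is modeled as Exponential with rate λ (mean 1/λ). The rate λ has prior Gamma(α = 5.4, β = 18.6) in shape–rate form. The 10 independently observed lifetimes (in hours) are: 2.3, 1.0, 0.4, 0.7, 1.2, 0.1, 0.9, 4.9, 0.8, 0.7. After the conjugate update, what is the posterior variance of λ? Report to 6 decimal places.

0.015422

With a Gamma(shape α, rate β) prior on the exponential rate λ, the posterior after n observations with total T = Σxᵢ is Gamma(α+n, β+T).
Sum of observations T = 13.0 hours; n = 10.
Posterior: Gamma(5.4+10, 18.6+13.0) = Gamma(15.4, 31.6).
Var = α/β² = 0.015422.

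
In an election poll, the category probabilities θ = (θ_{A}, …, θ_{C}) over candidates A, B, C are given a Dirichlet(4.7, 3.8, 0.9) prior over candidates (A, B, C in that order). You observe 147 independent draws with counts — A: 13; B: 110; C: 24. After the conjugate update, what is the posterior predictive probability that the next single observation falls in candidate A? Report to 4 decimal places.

0.1132

The Dirichlet prior is conjugate to the Multinomial likelihood: each posterior αⱼ = prior αⱼ + observed count nⱼ.
Posterior concentration: (17.7, 113.8, 24.9), total = 156.4.
P(next = A | data) = α_{A}/Σα = 0.1132.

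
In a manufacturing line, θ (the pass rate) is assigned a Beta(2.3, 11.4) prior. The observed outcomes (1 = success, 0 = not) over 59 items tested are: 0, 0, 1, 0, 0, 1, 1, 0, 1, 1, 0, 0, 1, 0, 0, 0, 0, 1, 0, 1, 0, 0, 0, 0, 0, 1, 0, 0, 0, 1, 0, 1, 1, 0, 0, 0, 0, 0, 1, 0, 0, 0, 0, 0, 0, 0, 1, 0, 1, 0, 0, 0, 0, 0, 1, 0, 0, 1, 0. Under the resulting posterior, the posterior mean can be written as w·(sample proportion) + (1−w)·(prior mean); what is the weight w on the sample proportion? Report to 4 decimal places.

The Beta prior is conjugate to a Binomial/Bernoulli likelihood; the update adds successes to α and failures to β.
Posterior mean = (α₀+k)/(α₀+β₀+n) = [n/(α₀+β₀+n)]·(k/n) + [(α₀+β₀)/(α₀+β₀+n)]·α₀/(α₀+β₀), so only n and the prior enter the weight.
The weight on the data is w = n/(α₀+β₀+n) = 59/(2.3+11.4+59) = 59/72.7 = 0.8116.

0.8116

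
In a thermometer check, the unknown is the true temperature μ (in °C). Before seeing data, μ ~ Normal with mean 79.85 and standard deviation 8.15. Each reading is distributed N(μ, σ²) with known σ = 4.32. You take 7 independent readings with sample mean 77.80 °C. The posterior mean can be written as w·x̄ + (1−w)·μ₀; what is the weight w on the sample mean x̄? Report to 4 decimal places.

For Normal data with known variance σ², a Normal(μ₀, σ₀²) prior on μ is conjugate. Posterior precision = 1/σ₀² + n/σ²; posterior mean is the precision-weighted average of μ₀ and x̄.
σ₀² = 8.15² = 66.4225, σ² = 4.32² = 18.6624. Prior precision 1/σ₀² = 1/66.4225; data precision n/σ² = 7/18.6624.
w = (n/σ²)/(1/σ₀² + n/σ²) = n·σ₀²/(σ² + n·σ₀²) = 7·66.4225/(18.6624 + 7·66.4225) = 464.9575/483.6199 = 0.9614.

0.9614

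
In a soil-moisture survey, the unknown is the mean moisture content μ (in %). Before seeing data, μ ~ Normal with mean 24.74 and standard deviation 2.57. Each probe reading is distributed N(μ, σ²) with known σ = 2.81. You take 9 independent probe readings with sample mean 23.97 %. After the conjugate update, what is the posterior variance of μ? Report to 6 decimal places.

0.774470

For Normal data with known variance σ², a Normal(μ₀, σ₀²) prior on μ is conjugate. Posterior precision = 1/σ₀² + n/σ²; posterior mean is the precision-weighted average of μ₀ and x̄.
σ₀² = 2.57² = 6.6049, σ² = 2.81² = 7.8961; σ² + n·σ₀² = 7.8961 + 9·6.6049 = 67.3402.
Posterior precision = 1/σ₀² + n/σ² = 1/6.6049 + 9/7.8961 = (σ² + n·σ₀²)/(σ₀²σ²) = 67.3402/(6.6049·7.8961); posterior variance σₙ² = σ₀²σ²/(σ² + n·σ₀²) = 6.6049·7.8961/67.3402 = 0.774470.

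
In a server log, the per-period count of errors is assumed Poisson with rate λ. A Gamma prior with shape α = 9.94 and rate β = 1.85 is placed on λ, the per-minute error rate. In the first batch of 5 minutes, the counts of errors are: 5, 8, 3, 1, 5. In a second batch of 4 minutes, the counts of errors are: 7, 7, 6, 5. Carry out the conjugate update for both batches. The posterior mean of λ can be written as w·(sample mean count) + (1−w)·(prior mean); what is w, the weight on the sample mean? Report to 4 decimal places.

With a Gamma(shape α, rate β) prior, the Poisson likelihood is conjugate: the posterior is Gamma(α + ΣXᵢ, β + n).
Total number of minutes: n = 5 + 4 = 9.
Posterior mean = (α₀+S)/(β₀+n) = [n/(β₀+n)]·(S/n) + [β₀/(β₀+n)]·(α₀/β₀), so only n and β₀ enter the weight.
Weight on data w = n/(β₀+n) = 9/(1.85+9) = 9/10.85 = 0.8295.

0.8295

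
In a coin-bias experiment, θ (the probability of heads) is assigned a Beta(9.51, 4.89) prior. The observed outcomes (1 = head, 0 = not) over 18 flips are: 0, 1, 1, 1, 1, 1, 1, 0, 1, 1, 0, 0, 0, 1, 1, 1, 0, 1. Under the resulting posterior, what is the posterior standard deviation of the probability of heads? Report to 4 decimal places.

0.0817

The Beta prior is conjugate to a Binomial/Bernoulli likelihood; the update adds successes to α and failures to β.
Posterior: Beta(α+k, β+n−k) = Beta(9.51+12, 4.89+6) = Beta(21.51, 10.89).
Var = αβ/((α+β)²(α+β+1)) = 21.51·10.89/(32.40²·33.40) = 0.00668085; SD = √0.00668085 = 0.0817.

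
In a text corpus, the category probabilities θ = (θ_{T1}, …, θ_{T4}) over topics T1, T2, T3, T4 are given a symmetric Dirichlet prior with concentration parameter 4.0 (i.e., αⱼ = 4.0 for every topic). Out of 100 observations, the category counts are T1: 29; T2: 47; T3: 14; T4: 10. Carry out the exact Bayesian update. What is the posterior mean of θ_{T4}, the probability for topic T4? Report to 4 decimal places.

The Dirichlet prior is conjugate to the Multinomial likelihood: each posterior αⱼ = prior αⱼ + observed count nⱼ.
Posterior concentration: (33.0, 51.0, 18.0, 14.0), total = 116.0.
E[θ_{T4}|data] = α_{T4}/Σα = 14.0/116.0 = 0.1207.

0.1207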